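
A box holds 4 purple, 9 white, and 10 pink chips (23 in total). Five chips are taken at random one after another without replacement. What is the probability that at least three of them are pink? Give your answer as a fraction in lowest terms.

Sum the hypergeometric tail for j = 3,…,5 pink chips.
Favorable = C(10,3)·C(13,2) + C(10,4)·C(13,1) + C(10,5)·C(13,0) = 12342; total = C(23,5) = 33649.
P = 12342/33649 = 1122/3059 ≈ 0.3668.

1122/3059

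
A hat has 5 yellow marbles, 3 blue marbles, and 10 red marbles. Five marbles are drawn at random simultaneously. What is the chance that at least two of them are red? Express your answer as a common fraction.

Sum the hypergeometric tail for j = 2,…,5 red marbles.
Favorable = C(10,2)·C(8,3) + C(10,3)·C(8,2) + C(10,4)·C(8,1) + C(10,5)·C(8,0) = 7812; total = C(18,5) = 8568.
P = 7812/8568 = 31/34 ≈ 0.9118.

31/34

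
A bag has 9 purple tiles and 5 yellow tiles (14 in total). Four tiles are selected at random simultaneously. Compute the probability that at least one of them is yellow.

Use the complement: P(at least one yellow) = 1 − P(no yellow).
P(none) = C(9,4)/C(14,4) = 126/1001.
So P = 1 − 126/1001 = 125/143 ≈ 0.8741.

125/143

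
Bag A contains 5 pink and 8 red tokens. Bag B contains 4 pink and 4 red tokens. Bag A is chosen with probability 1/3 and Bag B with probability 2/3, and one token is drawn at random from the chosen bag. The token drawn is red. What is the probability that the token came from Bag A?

P(red | Bag A) = 8/13; P(red | Bag B) = 1/2.
P(red) = 1/3·8/13 + 2/3·1/2 = 7/13.
By Bayes' rule, P(Bag A | red) = 8/39 / 7/13 = 8/21 ≈ 0.3810.

8/21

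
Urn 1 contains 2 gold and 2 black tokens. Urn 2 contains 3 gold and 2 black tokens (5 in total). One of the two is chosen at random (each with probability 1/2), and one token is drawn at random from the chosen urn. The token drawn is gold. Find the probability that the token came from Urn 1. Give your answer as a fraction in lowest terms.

5/11

P(gold | Urn 1) = 1/2; P(gold | Urn 2) = 3/5.
P(gold) = 1/2·1/2 + 1/2·3/5 = 11/20.
By Bayes' rule, P(Urn 1 | gold) = 1/4 / 11/20 = 5/11 ≈ 0.4545.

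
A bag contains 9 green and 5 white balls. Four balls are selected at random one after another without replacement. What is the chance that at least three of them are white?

95/1001

Sum the hypergeometric tail for j = 3,…,4 white balls.
Favorable = C(5,3)·C(9,1) + C(5,4)·C(9,0) = 95; total = C(14,4) = 1001.
P = 95/1001 = 95/1001 ≈ 0.0949.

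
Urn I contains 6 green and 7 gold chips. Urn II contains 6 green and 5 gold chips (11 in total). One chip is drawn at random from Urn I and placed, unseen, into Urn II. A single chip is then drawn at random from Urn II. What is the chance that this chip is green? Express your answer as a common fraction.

Condition on how many of the transferred chips are green (from Urn I: 6 green of 13; then Urn II has 12 total).
  0 green: C(6,0)C(7,1)/C(13,1) = 7/13; then P = 6/12
  1 green: C(6,1)C(7,0)/C(13,1) = 6/13; then P = 7/12
P(green from Urn II) = 7/13 ≈ 0.5385.

7/13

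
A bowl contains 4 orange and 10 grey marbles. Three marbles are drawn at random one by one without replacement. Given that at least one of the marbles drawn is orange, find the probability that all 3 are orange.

P(all 3 orange) = C(4,3)/C(14,3) = 1/91; P(at least one orange) = 1 − C(10,3)/C(14,3) = 61/91.
Since 'all 3 orange' ⊆ 'at least one orange', P(all 3 | at least one) = 1/91 / 61/91 = 1/61 ≈ 0.0164.

1/61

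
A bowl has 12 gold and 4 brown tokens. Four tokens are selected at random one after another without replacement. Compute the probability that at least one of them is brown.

Use the complement: P(at least one brown) = 1 − P(no brown).
P(none) = C(12,4)/C(16,4) = 495/1820.
So P = 1 − 495/1820 = 265/364 ≈ 0.7280.

265/364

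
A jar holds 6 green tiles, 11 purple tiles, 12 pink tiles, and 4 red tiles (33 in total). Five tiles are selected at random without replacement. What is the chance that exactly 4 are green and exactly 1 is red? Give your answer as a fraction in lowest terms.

Unordered draws without replacement: count favorable combinations over C(33,5).
Favorable = C(6,4) · C(11,0) · C(12,0) · C(4,1) = 60; total = C(33,5) = 237336.
P = 60/237336 = 5/19778 ≈ 0.0003.

5/19778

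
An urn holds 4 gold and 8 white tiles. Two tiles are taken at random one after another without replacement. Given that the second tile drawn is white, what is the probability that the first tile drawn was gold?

P(first=gold and the second tile drawn is white) = (4/12)·(8/11) = 8/33.
P(the second tile drawn is white) = Σ over first color = 8/33 + 14/33 = 2/3.
By Bayes, P(first=gold | the second tile drawn is white) = 8/33 / 2/3 = 4/11 ≈ 0.3636.

4/11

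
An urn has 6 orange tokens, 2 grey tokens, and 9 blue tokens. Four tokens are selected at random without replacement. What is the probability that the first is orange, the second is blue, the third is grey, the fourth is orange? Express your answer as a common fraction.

9/952

Multiply the conditional probability of each draw in order, without replacement, so each draw removes one from its color and from the total.
P = (6/17) · (9/16) · (2/15) · (5/14) = 9/952 ≈ 0.0095.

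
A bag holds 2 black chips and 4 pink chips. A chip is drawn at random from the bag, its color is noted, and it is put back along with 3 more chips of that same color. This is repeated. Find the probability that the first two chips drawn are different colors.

Either pink then black, or black then pink; after the first draw the total is 9.
P = (4/6)·(2/9) + (2/6)·(4/9) = 8/27 ≈ 0.2963.

8/27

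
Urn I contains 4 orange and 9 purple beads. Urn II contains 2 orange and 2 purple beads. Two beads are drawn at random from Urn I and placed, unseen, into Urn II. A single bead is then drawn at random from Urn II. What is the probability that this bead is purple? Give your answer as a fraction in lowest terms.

Condition on how many of the transferred beads are purple (from Urn I: 9 purple of 13; then Urn II has 6 total).
  0 purple: C(9,0)C(4,2)/C(13,2) = 1/13; then P = 2/6
  1 purple: C(9,1)C(4,1)/C(13,2) = 6/13; then P = 3/6
  2 purple: C(9,2)C(4,0)/C(13,2) = 6/13; then P = 4/6
P(purple from Urn II) = 22/39 ≈ 0.5641.

22/39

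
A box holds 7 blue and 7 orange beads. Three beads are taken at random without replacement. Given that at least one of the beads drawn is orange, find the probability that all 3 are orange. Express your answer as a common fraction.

P(all 3 orange) = C(7,3)/C(14,3) = 5/52; P(at least one orange) = 1 − C(7,3)/C(14,3) = 47/52.
Since 'all 3 orange' ⊆ 'at least one orange', P(all 3 | at least one) = 5/52 / 47/52 = 5/47 ≈ 0.1064.

5/47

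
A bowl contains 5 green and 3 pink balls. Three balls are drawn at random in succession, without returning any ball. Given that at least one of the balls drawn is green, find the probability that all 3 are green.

P(all 3 green) = C(5,3)/C(8,3) = 5/28; P(at least one green) = 1 − C(3,3)/C(8,3) = 55/56.
Since 'all 3 green' ⊆ 'at least one green', P(all 3 | at least one) = 5/28 / 55/56 = 2/11 ≈ 0.1818.

2/11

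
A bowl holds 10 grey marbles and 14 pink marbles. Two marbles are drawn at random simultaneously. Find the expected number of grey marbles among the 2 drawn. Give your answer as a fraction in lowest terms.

By linearity of expectation, E[X] = Σ P(draw i is grey); by symmetry each draw (even without replacement) has P(grey) = 10/24.
E[X] = 2 · 10/24 = 5/6 ≈ 0.8333.

5/6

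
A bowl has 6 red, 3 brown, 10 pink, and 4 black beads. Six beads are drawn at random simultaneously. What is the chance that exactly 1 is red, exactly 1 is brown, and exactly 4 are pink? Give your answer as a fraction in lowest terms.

Unordered draws without replacement: count favorable combinations over C(23,6).
Favorable = C(6,1) · C(3,1) · C(10,4) · C(4,0) = 3780; total = C(23,6) = 100947.
P = 3780/100947 = 180/4807 ≈ 0.0374.

180/4807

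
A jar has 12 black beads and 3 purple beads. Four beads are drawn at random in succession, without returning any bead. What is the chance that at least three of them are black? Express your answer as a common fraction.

11/13

Sum the hypergeometric tail for j = 3,…,4 black beads.
Favorable = C(12,3)·C(3,1) + C(12,4)·C(3,0) = 1155; total = C(15,4) = 1365.
P = 1155/1365 = 11/13 ≈ 0.8462.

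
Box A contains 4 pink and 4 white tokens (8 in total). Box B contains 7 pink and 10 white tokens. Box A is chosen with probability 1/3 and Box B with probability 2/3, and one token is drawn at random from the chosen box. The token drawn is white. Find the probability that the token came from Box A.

17/57

P(white | Box A) = 1/2; P(white | Box B) = 10/17.
P(white) = 1/3·1/2 + 2/3·10/17 = 19/34.
By Bayes' rule, P(Box A | white) = 1/6 / 19/34 = 17/57 ≈ 0.2982.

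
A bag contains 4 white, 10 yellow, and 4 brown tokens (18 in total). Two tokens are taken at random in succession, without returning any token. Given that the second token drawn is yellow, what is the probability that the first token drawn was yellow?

9/17

P(first=yellow and the second token drawn is yellow) = (10/18)·(9/17) = 5/17.
P(the second token drawn is yellow) = Σ over first color = 20/153 + 5/17 + 20/153 = 5/9.
By Bayes, P(first=yellow | the second token drawn is yellow) = 5/17 / 5/9 = 9/17 ≈ 0.5294.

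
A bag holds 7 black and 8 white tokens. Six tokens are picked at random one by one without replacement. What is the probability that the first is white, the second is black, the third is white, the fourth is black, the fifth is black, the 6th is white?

14/715

Multiply the conditional probability of each draw in order, without replacement, so each draw removes one from its color and from the total.
P = (8/15) · (7/14) · (7/13) · (6/12) · (5/11) · (6/10) = 14/715 ≈ 0.0196.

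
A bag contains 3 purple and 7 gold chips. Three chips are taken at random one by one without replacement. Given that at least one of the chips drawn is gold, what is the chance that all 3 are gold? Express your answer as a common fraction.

P(all 3 gold) = C(7,3)/C(10,3) = 7/24; P(at least one gold) = 1 − C(3,3)/C(10,3) = 119/120.
Since 'all 3 gold' ⊆ 'at least one gold', P(all 3 | at least one) = 7/24 / 119/120 = 5/17 ≈ 0.2941.

5/17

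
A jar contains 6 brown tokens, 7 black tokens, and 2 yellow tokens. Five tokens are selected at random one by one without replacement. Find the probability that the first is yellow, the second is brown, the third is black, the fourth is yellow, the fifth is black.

Multiply the conditional probability of each draw in order, without replacement, so each draw removes one from its color and from the total.
P = (2/15) · (6/14) · (7/13) · (1/12) · (6/11) = 1/715 ≈ 0.0014.

1/715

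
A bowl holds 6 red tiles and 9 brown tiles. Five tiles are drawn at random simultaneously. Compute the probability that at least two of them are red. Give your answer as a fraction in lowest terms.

Sum the hypergeometric tail for j = 2,…,5 red tiles.
Favorable = C(6,2)·C(9,3) + C(6,3)·C(9,2) + C(6,4)·C(9,1) + C(6,5)·C(9,0) = 2121; total = C(15,5) = 3003.
P = 2121/3003 = 101/143 ≈ 0.7063.

101/143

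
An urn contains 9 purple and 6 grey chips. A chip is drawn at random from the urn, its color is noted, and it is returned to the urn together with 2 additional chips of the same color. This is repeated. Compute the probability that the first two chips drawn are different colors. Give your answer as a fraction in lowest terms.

36/85

Either purple then grey, or grey then purple; after the first draw the total is 17.
P = (9/15)·(6/17) + (6/15)·(9/17) = 36/85 ≈ 0.4235.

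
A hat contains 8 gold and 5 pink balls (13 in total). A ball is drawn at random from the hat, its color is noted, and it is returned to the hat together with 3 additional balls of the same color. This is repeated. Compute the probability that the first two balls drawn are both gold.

11/26

After a gold draw the hat holds 11 gold out of 16.
P = (8/13)·(11/16) = 11/26 ≈ 0.4231.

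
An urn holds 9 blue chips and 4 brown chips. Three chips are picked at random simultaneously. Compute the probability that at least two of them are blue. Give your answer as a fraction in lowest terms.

114/143

Sum the hypergeometric tail for j = 2,…,3 blue chips.
Favorable = C(9,2)·C(4,1) + C(9,3)·C(4,0) = 228; total = C(13,3) = 286.
P = 228/286 = 114/143 ≈ 0.7972.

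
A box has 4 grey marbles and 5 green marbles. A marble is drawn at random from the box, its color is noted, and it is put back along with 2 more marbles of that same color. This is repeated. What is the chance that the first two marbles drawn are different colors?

Either green then grey, or grey then green; after the first draw the total is 11.
P = (5/9)·(4/11) + (4/9)·(5/11) = 40/99 ≈ 0.4040.

40/99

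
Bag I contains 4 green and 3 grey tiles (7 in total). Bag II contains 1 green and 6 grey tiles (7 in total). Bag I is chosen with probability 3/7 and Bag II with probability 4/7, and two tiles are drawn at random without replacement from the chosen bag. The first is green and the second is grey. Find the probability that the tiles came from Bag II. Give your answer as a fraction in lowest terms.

2/5

P(E | Bag I) = 2/7; P(E | Bag II) = 1/7.
P(E) = 3/7·2/7 + 4/7·1/7 = 10/49.
By Bayes' rule, P(Bag II | E) = 4/49 / 10/49 = 2/5 ≈ 0.4000.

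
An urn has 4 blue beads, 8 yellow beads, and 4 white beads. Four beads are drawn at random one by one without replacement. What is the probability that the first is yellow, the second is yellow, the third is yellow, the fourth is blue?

2/65

Multiply the conditional probability of each draw in order, without replacement, so each draw removes one from its color and from the total.
P = (8/16) · (7/15) · (6/14) · (4/13) = 2/65 ≈ 0.0308.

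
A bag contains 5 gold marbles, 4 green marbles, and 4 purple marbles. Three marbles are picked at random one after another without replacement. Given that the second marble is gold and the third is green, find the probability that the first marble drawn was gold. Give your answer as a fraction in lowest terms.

4/11

P(first=gold and the second marble is gold and the third is green) = (5/13)·(4/12)·(4/11) = 20/429.
P(E) = Σ over first color = 20/429 + 5/143 + 20/429 = 5/39.
By Bayes, P(first=gold | E) = 20/429 / 5/39 = 4/11 ≈ 0.3636.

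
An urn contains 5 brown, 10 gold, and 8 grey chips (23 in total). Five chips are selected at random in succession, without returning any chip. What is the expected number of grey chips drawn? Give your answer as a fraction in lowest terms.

40/23

By linearity of expectation, E[X] = Σ P(draw i is grey); by symmetry each draw (even without replacement) has P(grey) = 8/23.
E[X] = 5 · 8/23 = 40/23 ≈ 1.7391.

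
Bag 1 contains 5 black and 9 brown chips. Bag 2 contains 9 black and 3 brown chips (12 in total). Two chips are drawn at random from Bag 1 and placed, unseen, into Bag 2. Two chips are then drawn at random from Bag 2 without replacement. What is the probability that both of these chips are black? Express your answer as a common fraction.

79/169

Condition on how many of the transferred chips are black (from Bag 1: 5 black of 14; then Bag 2 has 14 total).
  0 black: C(5,0)C(9,2)/C(14,2) = 36/91; then P = C(9,2)/C(14,2) = 36/91
  1 black: C(5,1)C(9,1)/C(14,2) = 45/91; then P = C(10,2)/C(14,2) = 45/91
  2 black: C(5,2)C(9,0)/C(14,2) = 10/91; then P = C(11,2)/C(14,2) = 55/91
P(both black) = 79/169 ≈ 0.4675.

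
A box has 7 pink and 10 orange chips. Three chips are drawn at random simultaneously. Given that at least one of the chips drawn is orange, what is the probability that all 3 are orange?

8/43

P(all 3 orange) = C(10,3)/C(17,3) = 3/17; P(at least one orange) = 1 − C(7,3)/C(17,3) = 129/136.
Since 'all 3 orange' ⊆ 'at least one orange', P(all 3 | at least one) = 3/17 / 129/136 = 8/43 ≈ 0.1860.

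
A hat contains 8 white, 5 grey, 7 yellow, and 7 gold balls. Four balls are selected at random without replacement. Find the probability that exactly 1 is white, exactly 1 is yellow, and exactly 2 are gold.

Unordered draws without replacement: count favorable combinations over C(27,4).
Favorable = C(8,1) · C(5,0) · C(7,1) · C(7,2) = 1176; total = C(27,4) = 17550.
P = 1176/17550 = 196/2925 ≈ 0.0670.

196/2925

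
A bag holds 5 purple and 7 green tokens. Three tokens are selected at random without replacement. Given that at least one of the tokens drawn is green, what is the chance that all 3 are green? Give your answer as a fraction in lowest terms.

1/6

P(all 3 green) = C(7,3)/C(12,3) = 7/44; P(at least one green) = 1 − C(5,3)/C(12,3) = 21/22.
Since 'all 3 green' ⊆ 'at least one green', P(all 3 | at least one) = 7/44 / 21/22 = 1/6 ≈ 0.1667.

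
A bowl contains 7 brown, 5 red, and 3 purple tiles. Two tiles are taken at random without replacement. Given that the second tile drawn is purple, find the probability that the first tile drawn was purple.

P(first=purple and the second tile drawn is purple) = (3/15)·(2/14) = 1/35.
P(the second tile drawn is purple) = Σ over first color = 1/10 + 1/14 + 1/35 = 1/5.
By Bayes, P(first=purple | the second tile drawn is purple) = 1/35 / 1/5 = 1/7 ≈ 0.1429.

1/7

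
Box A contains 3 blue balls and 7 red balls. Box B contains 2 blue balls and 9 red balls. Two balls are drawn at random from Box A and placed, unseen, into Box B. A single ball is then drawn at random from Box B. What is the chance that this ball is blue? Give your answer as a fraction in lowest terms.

Condition on how many of the transferred balls are blue (from Box A: 3 blue of 10; then Box B has 13 total).
  0 blue: C(3,0)C(7,2)/C(10,2) = 7/15; then P = 2/13
  1 blue: C(3,1)C(7,1)/C(10,2) = 7/15; then P = 3/13
  2 blue: C(3,2)C(7,0)/C(10,2) = 1/15; then P = 4/13
P(blue from Box B) = 1/5 ≈ 0.2000.

1/5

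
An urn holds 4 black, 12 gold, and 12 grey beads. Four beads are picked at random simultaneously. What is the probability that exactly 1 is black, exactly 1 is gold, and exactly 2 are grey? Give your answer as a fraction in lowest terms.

352/2275

Unordered draws without replacement: count favorable combinations over C(28,4).
Favorable = C(4,1) · C(12,1) · C(12,2) = 3168; total = C(28,4) = 20475.
P = 3168/20475 = 352/2275 ≈ 0.1547.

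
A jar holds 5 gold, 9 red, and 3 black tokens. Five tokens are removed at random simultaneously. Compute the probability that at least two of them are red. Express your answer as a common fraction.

Sum the hypergeometric tail for j = 2,…,5 red tokens.
Favorable = C(9,2)·C(8,3) + C(9,3)·C(8,2) + C(9,4)·C(8,1) + C(9,5)·C(8,0) = 5502; total = C(17,5) = 6188.
P = 5502/6188 = 393/442 ≈ 0.8891.

393/442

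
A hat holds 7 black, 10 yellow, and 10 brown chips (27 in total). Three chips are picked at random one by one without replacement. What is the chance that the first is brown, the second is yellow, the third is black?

Multiply the conditional probability of each draw in order, without replacement, so each draw removes one from its color and from the total.
P = (10/27) · (10/26) · (7/25) = 14/351 ≈ 0.0399.

14/351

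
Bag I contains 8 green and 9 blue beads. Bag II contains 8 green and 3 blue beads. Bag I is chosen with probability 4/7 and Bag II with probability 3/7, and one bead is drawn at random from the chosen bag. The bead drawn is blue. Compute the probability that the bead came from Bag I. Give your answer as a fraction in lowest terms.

P(blue | Bag I) = 9/17; P(blue | Bag II) = 3/11.
P(blue) = 4/7·9/17 + 3/7·3/11 = 549/1309.
By Bayes' rule, P(Bag I | blue) = 36/119 / 549/1309 = 44/61 ≈ 0.7213.

44/61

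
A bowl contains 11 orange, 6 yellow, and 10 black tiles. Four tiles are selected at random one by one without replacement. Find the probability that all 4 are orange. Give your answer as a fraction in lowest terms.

11/585

Unordered draws without replacement: count favorable combinations over C(27,4).
Favorable = C(11,4) · C(6,0) · C(10,0) = 330; total = C(27,4) = 17550.
P = 330/17550 = 11/585 ≈ 0.0188.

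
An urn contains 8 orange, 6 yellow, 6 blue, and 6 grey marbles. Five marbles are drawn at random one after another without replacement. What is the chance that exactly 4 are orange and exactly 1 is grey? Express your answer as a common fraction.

Unordered draws without replacement: count favorable combinations over C(26,5).
Favorable = C(8,4) · C(6,0) · C(6,0) · C(6,1) = 420; total = C(26,5) = 65780.
P = 420/65780 = 21/3289 ≈ 0.0064.

21/3289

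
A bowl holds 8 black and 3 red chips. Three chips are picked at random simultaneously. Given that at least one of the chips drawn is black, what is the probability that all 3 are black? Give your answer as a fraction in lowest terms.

14/41

P(all 3 black) = C(8,3)/C(11,3) = 56/165; P(at least one black) = 1 − C(3,3)/C(11,3) = 164/165.
Since 'all 3 black' ⊆ 'at least one black', P(all 3 | at least one) = 56/165 / 164/165 = 14/41 ≈ 0.3415.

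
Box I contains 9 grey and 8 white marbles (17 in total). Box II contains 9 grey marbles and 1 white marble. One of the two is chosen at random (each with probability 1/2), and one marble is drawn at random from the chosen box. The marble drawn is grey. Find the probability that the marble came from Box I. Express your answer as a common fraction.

P(grey | Box I) = 9/17; P(grey | Box II) = 9/10.
P(grey) = 1/2·9/17 + 1/2·9/10 = 243/340.
By Bayes' rule, P(Box I | grey) = 9/34 / 243/340 = 10/27 ≈ 0.3704.

10/27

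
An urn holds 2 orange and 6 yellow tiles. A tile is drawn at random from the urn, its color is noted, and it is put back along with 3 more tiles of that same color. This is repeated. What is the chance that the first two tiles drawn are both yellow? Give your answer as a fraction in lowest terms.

After a yellow draw the urn holds 9 yellow out of 11.
P = (6/8)·(9/11) = 27/44 ≈ 0.6136.

27/44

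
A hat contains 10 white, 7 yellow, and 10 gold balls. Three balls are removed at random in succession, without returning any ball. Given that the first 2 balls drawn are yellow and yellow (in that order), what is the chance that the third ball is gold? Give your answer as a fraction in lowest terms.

After removing 2 yellow, the hat has 10 gold out of 25 remaining.
P(third is gold | given) = 10/25 = 2/5 ≈ 0.4000.

2/5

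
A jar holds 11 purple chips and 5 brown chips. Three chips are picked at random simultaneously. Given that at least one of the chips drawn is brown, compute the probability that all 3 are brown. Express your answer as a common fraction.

P(all 3 brown) = C(5,3)/C(16,3) = 1/56; P(at least one brown) = 1 − C(11,3)/C(16,3) = 79/112.
Since 'all 3 brown' ⊆ 'at least one brown', P(all 3 | at least one) = 1/56 / 79/112 = 2/79 ≈ 0.0253.

2/79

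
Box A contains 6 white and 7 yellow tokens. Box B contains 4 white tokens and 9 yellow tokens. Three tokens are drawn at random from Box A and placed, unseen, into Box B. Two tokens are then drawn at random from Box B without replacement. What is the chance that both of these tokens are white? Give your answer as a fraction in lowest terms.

Condition on how many of the transferred tokens are white (from Box A: 6 white of 13; then Box B has 16 total).
  0 white: C(6,0)C(7,3)/C(13,3) = 35/286; then P = C(4,2)/C(16,2) = 1/20
  1 white: C(6,1)C(7,2)/C(13,3) = 63/143; then P = C(5,2)/C(16,2) = 1/12
  2 white: C(6,2)C(7,1)/C(13,3) = 105/286; then P = C(6,2)/C(16,2) = 1/8
  3 white: C(6,3)C(7,0)/C(13,3) = 10/143; then P = C(7,2)/C(16,2) = 7/40
P(both white) = 21/208 ≈ 0.1010.

21/208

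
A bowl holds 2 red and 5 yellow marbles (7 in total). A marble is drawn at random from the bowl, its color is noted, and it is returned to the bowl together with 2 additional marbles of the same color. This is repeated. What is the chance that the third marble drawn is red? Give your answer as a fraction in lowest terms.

Sum over the four possibilities for the first two draws (red/not-red each), tracking how the red count and total change by +2 per draw.
P(third is red) = 2/7 ≈ 0.2857. (In a Pólya urn every draw has the same marginal probability 2/7.)

2/7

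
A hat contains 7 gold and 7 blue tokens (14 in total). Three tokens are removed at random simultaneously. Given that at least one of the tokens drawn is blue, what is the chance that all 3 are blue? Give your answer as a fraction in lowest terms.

P(all 3 blue) = C(7,3)/C(14,3) = 5/52; P(at least one blue) = 1 − C(7,3)/C(14,3) = 47/52.
Since 'all 3 blue' ⊆ 'at least one blue', P(all 3 | at least one) = 5/52 / 47/52 = 5/47 ≈ 0.1064.

5/47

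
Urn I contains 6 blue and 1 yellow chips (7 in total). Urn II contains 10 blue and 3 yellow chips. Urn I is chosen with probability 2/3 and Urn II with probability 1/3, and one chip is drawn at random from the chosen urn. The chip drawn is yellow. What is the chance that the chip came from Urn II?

21/47

P(yellow | Urn I) = 1/7; P(yellow | Urn II) = 3/13.
P(yellow) = 2/3·1/7 + 1/3·3/13 = 47/273.
By Bayes' rule, P(Urn II | yellow) = 1/13 / 47/273 = 21/47 ≈ 0.4468.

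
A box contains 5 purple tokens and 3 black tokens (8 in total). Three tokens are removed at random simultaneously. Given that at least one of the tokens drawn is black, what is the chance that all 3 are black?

1/46

P(all 3 black) = C(3,3)/C(8,3) = 1/56; P(at least one black) = 1 − C(5,3)/C(8,3) = 23/28.
Since 'all 3 black' ⊆ 'at least one black', P(all 3 | at least one) = 1/56 / 23/28 = 1/46 ≈ 0.0217.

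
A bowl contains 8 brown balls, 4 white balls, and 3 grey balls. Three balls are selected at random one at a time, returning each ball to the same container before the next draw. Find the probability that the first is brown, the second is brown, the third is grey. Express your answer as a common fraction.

64/1125

Multiply the conditional probability of each draw in order, with replacement (the composition resets each draw).
P = (8/15) · (8/15) · (3/15) = 64/1125 ≈ 0.0569.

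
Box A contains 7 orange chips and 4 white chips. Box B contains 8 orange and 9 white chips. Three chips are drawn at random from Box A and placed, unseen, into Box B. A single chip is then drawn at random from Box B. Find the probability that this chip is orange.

109/220

Condition on how many of the transferred chips are orange (from Box A: 7 orange of 11; then Box B has 20 total).
  0 orange: C(7,0)C(4,3)/C(11,3) = 4/165; then P = 8/20
  1 orange: C(7,1)C(4,2)/C(11,3) = 14/55; then P = 9/20
  2 orange: C(7,2)C(4,1)/C(11,3) = 28/55; then P = 10/20
  3 orange: C(7,3)C(4,0)/C(11,3) = 7/33; then P = 11/20
P(orange from Box B) = 109/220 ≈ 0.4955.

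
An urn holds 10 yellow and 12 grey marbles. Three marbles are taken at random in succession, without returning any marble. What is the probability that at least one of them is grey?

71/77

Use the complement: P(at least one grey) = 1 − P(no grey).
P(none) = C(10,3)/C(22,3) = 120/1540.
So P = 1 − 120/1540 = 71/77 ≈ 0.9221.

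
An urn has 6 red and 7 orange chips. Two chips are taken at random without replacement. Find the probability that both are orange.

7/26

Unordered draws without replacement: count favorable combinations over C(13,2).
Favorable = C(6,0) · C(7,2) = 21; total = C(13,2) = 78.
P = 21/78 = 7/26 ≈ 0.2692.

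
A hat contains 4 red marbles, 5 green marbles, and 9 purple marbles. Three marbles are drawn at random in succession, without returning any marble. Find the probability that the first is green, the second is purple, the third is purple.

5/68

Multiply the conditional probability of each draw in order, without replacement, so each draw removes one from its color and from the total.
P = (5/18) · (9/17) · (8/16) = 5/68 ≈ 0.0735.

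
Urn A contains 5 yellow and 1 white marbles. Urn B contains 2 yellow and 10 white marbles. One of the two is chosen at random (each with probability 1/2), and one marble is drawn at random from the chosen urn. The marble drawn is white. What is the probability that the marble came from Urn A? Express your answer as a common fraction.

1/6

P(white | Urn A) = 1/6; P(white | Urn B) = 5/6.
P(white) = 1/2·1/6 + 1/2·5/6 = 1/2.
By Bayes' rule, P(Urn A | white) = 1/12 / 1/2 = 1/6 ≈ 0.1667.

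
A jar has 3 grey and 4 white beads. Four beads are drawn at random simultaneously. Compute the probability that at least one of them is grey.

Use the complement: P(at least one grey) = 1 − P(no grey).
P(none) = C(4,4)/C(7,4) = 1/35.
So P = 1 − 1/35 = 34/35 ≈ 0.9714.

34/35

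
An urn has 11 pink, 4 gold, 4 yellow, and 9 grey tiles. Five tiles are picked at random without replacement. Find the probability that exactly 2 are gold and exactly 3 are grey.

Unordered draws without replacement: count favorable combinations over C(28,5).
Favorable = C(11,0) · C(4,2) · C(4,0) · C(9,3) = 504; total = C(28,5) = 98280.
P = 504/98280 = 1/195 ≈ 0.0051.

1/195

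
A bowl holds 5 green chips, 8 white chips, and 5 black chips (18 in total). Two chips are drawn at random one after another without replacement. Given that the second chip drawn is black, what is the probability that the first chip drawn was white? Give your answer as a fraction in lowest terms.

8/17

P(first=white and the second chip drawn is black) = (8/18)·(5/17) = 20/153.
P(the second chip drawn is black) = Σ over first color = 25/306 + 20/153 + 10/153 = 5/18.
By Bayes, P(first=white | the second chip drawn is black) = 20/153 / 5/18 = 8/17 ≈ 0.4706.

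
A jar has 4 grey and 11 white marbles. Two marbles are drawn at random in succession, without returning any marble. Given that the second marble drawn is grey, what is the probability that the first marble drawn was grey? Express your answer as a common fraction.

3/14

P(first=grey and the second marble drawn is grey) = (4/15)·(3/14) = 2/35.
P(the second marble drawn is grey) = Σ over first color = 2/35 + 22/105 = 4/15.
By Bayes, P(first=grey | the second marble drawn is grey) = 2/35 / 4/15 = 3/14 ≈ 0.2143.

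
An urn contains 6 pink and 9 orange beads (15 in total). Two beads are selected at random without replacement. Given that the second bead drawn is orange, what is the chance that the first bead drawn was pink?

3/7

P(first=pink and the second bead drawn is orange) = (6/15)·(9/14) = 9/35.
P(the second bead drawn is orange) = Σ over first color = 9/35 + 12/35 = 3/5.
By Bayes, P(first=pink | the second bead drawn is orange) = 9/35 / 3/5 = 3/7 ≈ 0.4286.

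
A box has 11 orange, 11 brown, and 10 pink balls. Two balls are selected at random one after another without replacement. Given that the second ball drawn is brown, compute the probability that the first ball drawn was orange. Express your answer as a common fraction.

P(first=orange and the second ball drawn is brown) = (11/32)·(11/31) = 121/992.
P(the second ball drawn is brown) = Σ over first color = 121/992 + 55/496 + 55/496 = 11/32.
By Bayes, P(first=orange | the second ball drawn is brown) = 121/992 / 11/32 = 11/31 ≈ 0.3548.

11/31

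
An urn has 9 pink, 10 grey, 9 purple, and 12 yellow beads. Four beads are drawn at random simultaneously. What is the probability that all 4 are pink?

63/45695

Unordered draws without replacement: count favorable combinations over C(40,4).
Favorable = C(9,4) · C(10,0) · C(9,0) · C(12,0) = 126; total = C(40,4) = 91390.
P = 126/91390 = 63/45695 ≈ 0.0014.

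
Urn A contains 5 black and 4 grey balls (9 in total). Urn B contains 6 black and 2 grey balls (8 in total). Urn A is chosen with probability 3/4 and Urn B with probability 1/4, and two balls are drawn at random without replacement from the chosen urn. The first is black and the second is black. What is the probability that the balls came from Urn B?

P(E | Urn A) = 5/18; P(E | Urn B) = 15/28.
P(E) = 3/4·5/18 + 1/4·15/28 = 115/336.
By Bayes' rule, P(Urn B | E) = 15/112 / 115/336 = 9/23 ≈ 0.3913.

9/23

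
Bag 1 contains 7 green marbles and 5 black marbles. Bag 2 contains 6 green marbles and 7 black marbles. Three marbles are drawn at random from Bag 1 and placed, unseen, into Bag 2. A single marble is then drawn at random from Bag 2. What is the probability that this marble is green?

Condition on how many of the transferred marbles are green (from Bag 1: 7 green of 12; then Bag 2 has 16 total).
  0 green: C(7,0)C(5,3)/C(12,3) = 1/22; then P = 6/16
  1 green: C(7,1)C(5,2)/C(12,3) = 7/22; then P = 7/16
  2 green: C(7,2)C(5,1)/C(12,3) = 21/44; then P = 8/16
  3 green: C(7,3)C(5,0)/C(12,3) = 7/44; then P = 9/16
P(green from Bag 2) = 31/64 ≈ 0.4844.

31/64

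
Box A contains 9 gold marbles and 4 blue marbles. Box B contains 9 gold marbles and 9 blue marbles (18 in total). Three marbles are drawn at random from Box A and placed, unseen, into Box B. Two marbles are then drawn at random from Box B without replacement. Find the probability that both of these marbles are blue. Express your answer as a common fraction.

Condition on how many of the transferred marbles are blue (from Box A: 4 blue of 13; then Box B has 21 total).
  0 blue: C(4,0)C(9,3)/C(13,3) = 42/143; then P = C(9,2)/C(21,2) = 6/35
  1 blue: C(4,1)C(9,2)/C(13,3) = 72/143; then P = C(10,2)/C(21,2) = 3/14
  2 blue: C(4,2)C(9,1)/C(13,3) = 27/143; then P = C(11,2)/C(21,2) = 11/42
  3 blue: C(4,3)C(9,0)/C(13,3) = 2/143; then P = C(12,2)/C(21,2) = 11/35
P(both blue) = 193/910 ≈ 0.2121.

193/910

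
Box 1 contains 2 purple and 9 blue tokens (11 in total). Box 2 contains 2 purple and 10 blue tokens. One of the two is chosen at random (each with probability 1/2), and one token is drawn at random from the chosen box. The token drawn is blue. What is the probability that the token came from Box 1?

54/109

P(blue | Box 1) = 9/11; P(blue | Box 2) = 5/6.
P(blue) = 1/2·9/11 + 1/2·5/6 = 109/132.
By Bayes' rule, P(Box 1 | blue) = 9/22 / 109/132 = 54/109 ≈ 0.4954.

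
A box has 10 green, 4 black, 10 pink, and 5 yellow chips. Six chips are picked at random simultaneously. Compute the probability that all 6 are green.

1/2262

Unordered draws without replacement: count favorable combinations over C(29,6).
Favorable = C(10,6) · C(4,0) · C(10,0) · C(5,0) = 210; total = C(29,6) = 475020.
P = 210/475020 = 1/2262 ≈ 0.0004.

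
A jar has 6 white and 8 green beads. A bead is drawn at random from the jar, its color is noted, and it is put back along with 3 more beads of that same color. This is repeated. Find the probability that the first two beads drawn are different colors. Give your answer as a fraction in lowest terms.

48/119

Either green then white, or white then green; after the first draw the total is 17.
P = (8/14)·(6/17) + (6/14)·(8/17) = 48/119 ≈ 0.4034.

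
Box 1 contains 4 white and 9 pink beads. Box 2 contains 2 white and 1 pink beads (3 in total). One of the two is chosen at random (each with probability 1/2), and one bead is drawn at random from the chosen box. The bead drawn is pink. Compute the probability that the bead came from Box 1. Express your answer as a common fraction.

27/40

P(pink | Box 1) = 9/13; P(pink | Box 2) = 1/3.
P(pink) = 1/2·9/13 + 1/2·1/3 = 20/39.
By Bayes' rule, P(Box 1 | pink) = 9/26 / 20/39 = 27/40 ≈ 0.6750.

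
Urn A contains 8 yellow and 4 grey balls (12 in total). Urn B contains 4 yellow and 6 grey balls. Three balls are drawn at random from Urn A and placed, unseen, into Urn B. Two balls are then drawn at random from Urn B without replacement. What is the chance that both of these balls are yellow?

Condition on how many of the transferred balls are yellow (from Urn A: 8 yellow of 12; then Urn B has 13 total).
  0 yellow: C(8,0)C(4,3)/C(12,3) = 1/55; then P = C(4,2)/C(13,2) = 1/13
  1 yellow: C(8,1)C(4,2)/C(12,3) = 12/55; then P = C(5,2)/C(13,2) = 5/39
  2 yellow: C(8,2)C(4,1)/C(12,3) = 28/55; then P = C(6,2)/C(13,2) = 5/26
  3 yellow: C(8,3)C(4,0)/C(12,3) = 14/55; then P = C(7,2)/C(13,2) = 7/26
P(both yellow) = 28/143 ≈ 0.1958.

28/143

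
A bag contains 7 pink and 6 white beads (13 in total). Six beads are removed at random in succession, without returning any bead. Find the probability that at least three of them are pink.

679/858

Sum the hypergeometric tail for j = 3,…,6 pink beads.
Favorable = C(7,3)·C(6,3) + C(7,4)·C(6,2) + C(7,5)·C(6,1) + C(7,6)·C(6,0) = 1358; total = C(13,6) = 1716.
P = 1358/1716 = 679/858 ≈ 0.7914.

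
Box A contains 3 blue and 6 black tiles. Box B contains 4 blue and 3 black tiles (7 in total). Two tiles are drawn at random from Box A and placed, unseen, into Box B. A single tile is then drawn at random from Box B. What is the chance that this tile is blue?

14/27

Condition on how many of the transferred tiles are blue (from Box A: 3 blue of 9; then Box B has 9 total).
  0 blue: C(3,0)C(6,2)/C(9,2) = 5/12; then P = 4/9
  1 blue: C(3,1)C(6,1)/C(9,2) = 1/2; then P = 5/9
  2 blue: C(3,2)C(6,0)/C(9,2) = 1/12; then P = 6/9
P(blue from Box B) = 14/27 ≈ 0.5185.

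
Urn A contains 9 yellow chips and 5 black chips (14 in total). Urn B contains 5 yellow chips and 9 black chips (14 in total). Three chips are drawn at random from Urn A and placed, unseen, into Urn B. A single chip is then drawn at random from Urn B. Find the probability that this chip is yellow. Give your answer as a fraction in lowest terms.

Condition on how many of the transferred chips are yellow (from Urn A: 9 yellow of 14; then Urn B has 17 total).
  0 yellow: C(9,0)C(5,3)/C(14,3) = 5/182; then P = 5/17
  1 yellow: C(9,1)C(5,2)/C(14,3) = 45/182; then P = 6/17
  2 yellow: C(9,2)C(5,1)/C(14,3) = 45/91; then P = 7/17
  3 yellow: C(9,3)C(5,0)/C(14,3) = 3/13; then P = 8/17
P(yellow from Urn B) = 97/238 ≈ 0.4076.

97/238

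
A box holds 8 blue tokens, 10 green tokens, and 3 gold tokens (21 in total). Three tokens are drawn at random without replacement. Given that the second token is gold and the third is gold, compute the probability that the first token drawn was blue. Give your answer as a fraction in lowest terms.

P(first=blue and the second token is gold and the third is gold) = (8/21)·(3/20)·(2/19) = 4/665.
P(E) = Σ over first color = 4/665 + 1/133 + 1/1330 = 1/70.
By Bayes, P(first=blue | E) = 4/665 / 1/70 = 8/19 ≈ 0.4211.

8/19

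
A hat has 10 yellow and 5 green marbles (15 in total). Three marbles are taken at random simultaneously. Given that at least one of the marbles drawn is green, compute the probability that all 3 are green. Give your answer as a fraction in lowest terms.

P(all 3 green) = C(5,3)/C(15,3) = 2/91; P(at least one green) = 1 − C(10,3)/C(15,3) = 67/91.
Since 'all 3 green' ⊆ 'at least one green', P(all 3 | at least one) = 2/91 / 67/91 = 2/67 ≈ 0.0299.

2/67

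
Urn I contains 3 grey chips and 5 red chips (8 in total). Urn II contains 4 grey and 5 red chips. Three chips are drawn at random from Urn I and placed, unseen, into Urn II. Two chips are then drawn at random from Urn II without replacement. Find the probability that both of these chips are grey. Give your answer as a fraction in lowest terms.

Condition on how many of the transferred chips are grey (from Urn I: 3 grey of 8; then Urn II has 12 total).
  0 grey: C(3,0)C(5,3)/C(8,3) = 5/28; then P = C(4,2)/C(12,2) = 1/11
  1 grey: C(3,1)C(5,2)/C(8,3) = 15/28; then P = C(5,2)/C(12,2) = 5/33
  2 grey: C(3,2)C(5,1)/C(8,3) = 15/56; then P = C(6,2)/C(12,2) = 5/22
  3 grey: C(3,3)C(5,0)/C(8,3) = 1/56; then P = C(7,2)/C(12,2) = 7/22
P(both grey) = 101/616 ≈ 0.1640.

101/616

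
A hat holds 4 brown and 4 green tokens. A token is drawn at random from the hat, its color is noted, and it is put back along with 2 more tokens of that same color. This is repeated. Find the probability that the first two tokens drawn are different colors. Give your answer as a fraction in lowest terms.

Either brown then green, or green then brown; after the first draw the total is 10.
P = (4/8)·(4/10) + (4/8)·(4/10) = 2/5 ≈ 0.4000.

2/5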